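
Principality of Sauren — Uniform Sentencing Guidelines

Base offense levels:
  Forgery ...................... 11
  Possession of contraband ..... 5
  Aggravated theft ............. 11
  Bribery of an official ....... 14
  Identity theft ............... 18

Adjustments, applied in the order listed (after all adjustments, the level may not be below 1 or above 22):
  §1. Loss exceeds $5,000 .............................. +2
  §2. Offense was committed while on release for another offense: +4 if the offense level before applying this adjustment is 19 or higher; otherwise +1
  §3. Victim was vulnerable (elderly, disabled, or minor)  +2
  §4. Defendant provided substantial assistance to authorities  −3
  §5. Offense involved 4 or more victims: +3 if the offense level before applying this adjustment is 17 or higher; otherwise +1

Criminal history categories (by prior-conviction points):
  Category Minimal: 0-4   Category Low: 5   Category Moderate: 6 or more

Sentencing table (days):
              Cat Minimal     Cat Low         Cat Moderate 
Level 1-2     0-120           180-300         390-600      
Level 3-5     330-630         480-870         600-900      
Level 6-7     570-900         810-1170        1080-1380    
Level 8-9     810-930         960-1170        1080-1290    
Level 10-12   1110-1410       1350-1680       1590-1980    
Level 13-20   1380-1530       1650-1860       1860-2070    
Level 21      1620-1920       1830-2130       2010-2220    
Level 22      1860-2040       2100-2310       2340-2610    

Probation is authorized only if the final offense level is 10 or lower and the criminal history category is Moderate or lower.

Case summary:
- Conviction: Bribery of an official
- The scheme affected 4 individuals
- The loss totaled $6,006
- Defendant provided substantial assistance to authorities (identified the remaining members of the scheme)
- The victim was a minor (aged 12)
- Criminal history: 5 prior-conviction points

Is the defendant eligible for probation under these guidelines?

Base offense level for bribery of an official: 14.
§1 applies: 14 + 2 = 16.
§2 does not apply.
§3 applies: 16 + 2 = 18.
§4 applies: 18 − 3 = 15.
§5 applies (level before this adjustment is 15 < 17, so +1): 15 + 1 = 16.
Final offense level: 16.
Criminal history: 5 prior points → Category Low (5).
Level 16 falls in the 13-20 band.
Grid: Level 13-20 × Category Low = 1650-1860 days.
Probation check: level 16 > 10 and category Low ≤ Moderate → not eligible.

No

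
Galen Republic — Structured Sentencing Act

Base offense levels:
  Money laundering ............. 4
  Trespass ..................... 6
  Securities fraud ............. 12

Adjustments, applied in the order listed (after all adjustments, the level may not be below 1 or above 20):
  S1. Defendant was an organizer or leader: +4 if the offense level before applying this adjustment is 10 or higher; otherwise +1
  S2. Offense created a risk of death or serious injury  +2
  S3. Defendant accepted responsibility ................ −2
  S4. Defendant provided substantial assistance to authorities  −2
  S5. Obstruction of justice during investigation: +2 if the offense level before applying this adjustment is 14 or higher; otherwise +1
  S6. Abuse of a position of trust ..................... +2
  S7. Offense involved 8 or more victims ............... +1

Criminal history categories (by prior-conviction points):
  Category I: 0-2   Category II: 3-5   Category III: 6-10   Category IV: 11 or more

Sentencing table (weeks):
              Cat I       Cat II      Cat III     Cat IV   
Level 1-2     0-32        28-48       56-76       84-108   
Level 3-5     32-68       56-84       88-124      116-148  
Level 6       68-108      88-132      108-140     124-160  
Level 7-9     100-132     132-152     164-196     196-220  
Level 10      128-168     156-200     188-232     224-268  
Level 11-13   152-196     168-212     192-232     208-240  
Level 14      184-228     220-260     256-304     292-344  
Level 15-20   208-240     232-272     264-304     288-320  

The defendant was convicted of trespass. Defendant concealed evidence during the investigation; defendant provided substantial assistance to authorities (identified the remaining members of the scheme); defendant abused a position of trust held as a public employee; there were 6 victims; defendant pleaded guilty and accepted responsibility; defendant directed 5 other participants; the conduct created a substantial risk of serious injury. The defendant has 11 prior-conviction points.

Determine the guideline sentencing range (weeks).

196-220 weeks

Base offense level for trespass: 6.
S1 applies (level before this adjustment is 6 < 10, so +1): 6 + 1 = 7.
S2 applies: 7 + 2 = 9.
S3 applies: 9 − 2 = 7.
S4 applies: 7 − 2 = 5.
S5 applies (level before this adjustment is 5 < 14, so +1): 5 + 1 = 6.
S6 applies: 6 + 2 = 8.
Final offense level: 8.
Criminal history: 11 prior points → Category IV (11+).
Level 8 falls in the 7-9 band.
Grid: Level 7-9 × Category IV = 196-220 weeks.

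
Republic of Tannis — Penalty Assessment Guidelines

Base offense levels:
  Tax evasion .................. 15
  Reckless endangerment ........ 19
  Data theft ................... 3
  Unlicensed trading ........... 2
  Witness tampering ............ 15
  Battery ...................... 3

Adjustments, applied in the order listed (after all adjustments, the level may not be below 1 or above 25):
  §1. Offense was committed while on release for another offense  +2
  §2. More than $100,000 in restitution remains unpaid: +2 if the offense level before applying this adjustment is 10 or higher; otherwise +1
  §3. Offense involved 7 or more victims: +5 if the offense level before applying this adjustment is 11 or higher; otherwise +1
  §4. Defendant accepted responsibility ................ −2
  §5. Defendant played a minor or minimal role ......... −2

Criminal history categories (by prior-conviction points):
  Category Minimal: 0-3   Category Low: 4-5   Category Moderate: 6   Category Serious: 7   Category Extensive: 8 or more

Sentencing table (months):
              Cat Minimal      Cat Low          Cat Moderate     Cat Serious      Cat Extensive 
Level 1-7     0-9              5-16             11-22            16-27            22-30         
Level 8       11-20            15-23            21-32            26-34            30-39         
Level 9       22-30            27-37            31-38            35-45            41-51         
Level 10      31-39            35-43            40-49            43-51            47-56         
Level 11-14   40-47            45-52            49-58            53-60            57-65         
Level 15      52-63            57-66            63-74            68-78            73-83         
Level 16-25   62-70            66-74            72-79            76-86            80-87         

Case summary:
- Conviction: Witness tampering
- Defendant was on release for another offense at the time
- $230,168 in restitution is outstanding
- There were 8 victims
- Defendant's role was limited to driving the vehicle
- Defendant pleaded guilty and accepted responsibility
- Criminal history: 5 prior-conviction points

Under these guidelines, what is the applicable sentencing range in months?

66-74 months

Base offense level for witness tampering: 15.
§1 applies: 15 + 2 = 17.
§2 applies (level before this adjustment is 17 ≥ 10, so +2): 17 + 2 = 19.
§3 applies (level before this adjustment is 19 ≥ 11, so +5): 19 + 5 = 24.
§4 applies: 24 − 2 = 22.
§5 applies: 22 − 2 = 20.
Final offense level: 20.
Criminal history: 5 prior points → Category Low (4-5).
Level 20 falls in the 16-25 band.
Grid: Level 16-25 × Category Low = 66-74 months.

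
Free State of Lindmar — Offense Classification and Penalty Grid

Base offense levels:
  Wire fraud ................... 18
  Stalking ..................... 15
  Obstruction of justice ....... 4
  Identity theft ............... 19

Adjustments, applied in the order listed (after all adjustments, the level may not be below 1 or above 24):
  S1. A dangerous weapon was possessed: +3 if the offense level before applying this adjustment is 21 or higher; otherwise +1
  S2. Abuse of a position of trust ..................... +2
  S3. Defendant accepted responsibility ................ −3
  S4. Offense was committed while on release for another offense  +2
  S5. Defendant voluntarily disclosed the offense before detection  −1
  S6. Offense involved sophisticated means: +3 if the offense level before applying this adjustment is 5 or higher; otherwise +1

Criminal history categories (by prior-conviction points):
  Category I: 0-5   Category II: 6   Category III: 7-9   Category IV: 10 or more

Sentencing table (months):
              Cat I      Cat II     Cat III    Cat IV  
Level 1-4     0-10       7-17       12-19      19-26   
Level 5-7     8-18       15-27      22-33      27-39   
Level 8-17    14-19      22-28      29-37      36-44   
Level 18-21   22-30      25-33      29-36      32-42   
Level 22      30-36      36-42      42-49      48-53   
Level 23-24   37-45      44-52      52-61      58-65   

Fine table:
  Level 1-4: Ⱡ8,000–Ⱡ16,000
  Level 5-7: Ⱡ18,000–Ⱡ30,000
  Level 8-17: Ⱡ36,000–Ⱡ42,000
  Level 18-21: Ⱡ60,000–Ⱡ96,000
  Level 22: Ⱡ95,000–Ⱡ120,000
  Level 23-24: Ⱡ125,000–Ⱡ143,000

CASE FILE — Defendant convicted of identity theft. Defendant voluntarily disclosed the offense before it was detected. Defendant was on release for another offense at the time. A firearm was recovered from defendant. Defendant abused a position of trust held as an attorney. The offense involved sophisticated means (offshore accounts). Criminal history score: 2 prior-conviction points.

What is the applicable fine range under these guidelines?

Base offense level for identity theft: 19.
S1 applies (level before this adjustment is 19 < 21, so +1): 19 + 1 = 20.
S2 applies: 20 + 2 = 22.
S4 applies: 22 + 2 = 24.
S5 applies: 24 − 1 = 23.
S6 applies (level before this adjustment is 23 ≥ 5, so +3): 23 + 3 = 26.
Level 26 exceeds the maximum of 24; capped at 24.
Final offense level: 24.
Level 24 falls in the 23-24 band.
Fine table: Level 23-24 → Ⱡ125,000–Ⱡ143,000.

Ⱡ125,000–Ⱡ143,000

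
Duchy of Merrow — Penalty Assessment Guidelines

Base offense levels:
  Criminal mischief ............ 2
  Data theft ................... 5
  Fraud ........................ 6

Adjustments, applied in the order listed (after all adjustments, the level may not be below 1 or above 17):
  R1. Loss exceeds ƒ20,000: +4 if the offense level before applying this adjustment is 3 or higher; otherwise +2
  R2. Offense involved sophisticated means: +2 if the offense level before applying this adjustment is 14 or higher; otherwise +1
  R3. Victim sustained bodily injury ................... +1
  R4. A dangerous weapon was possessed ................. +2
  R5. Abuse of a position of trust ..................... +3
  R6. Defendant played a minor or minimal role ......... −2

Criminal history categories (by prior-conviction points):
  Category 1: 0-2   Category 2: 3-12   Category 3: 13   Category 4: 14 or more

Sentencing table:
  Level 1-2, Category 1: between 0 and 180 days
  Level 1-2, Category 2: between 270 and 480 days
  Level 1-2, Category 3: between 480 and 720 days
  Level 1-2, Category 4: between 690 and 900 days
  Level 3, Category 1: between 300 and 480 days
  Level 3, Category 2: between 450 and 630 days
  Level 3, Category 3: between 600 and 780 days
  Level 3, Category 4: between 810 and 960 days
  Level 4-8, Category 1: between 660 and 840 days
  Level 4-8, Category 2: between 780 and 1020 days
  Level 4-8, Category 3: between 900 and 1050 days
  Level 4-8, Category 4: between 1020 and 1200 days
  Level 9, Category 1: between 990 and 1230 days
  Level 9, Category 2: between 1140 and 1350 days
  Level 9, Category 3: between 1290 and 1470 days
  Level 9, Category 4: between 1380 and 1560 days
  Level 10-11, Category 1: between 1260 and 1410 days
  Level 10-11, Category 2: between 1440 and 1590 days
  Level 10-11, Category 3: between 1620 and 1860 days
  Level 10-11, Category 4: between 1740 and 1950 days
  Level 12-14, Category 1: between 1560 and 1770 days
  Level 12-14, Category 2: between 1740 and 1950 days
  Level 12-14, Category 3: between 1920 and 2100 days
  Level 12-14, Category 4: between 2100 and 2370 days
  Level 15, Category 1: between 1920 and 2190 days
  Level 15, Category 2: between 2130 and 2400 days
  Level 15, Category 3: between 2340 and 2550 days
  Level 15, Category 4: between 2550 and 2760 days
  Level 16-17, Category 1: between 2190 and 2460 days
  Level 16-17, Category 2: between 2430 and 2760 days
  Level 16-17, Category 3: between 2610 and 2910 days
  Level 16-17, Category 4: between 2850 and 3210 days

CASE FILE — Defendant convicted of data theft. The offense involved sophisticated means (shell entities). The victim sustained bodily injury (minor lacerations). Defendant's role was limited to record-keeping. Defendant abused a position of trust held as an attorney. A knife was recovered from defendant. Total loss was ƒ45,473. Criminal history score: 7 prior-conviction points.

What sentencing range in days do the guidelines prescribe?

Base offense level for data theft: 5.
R1 applies (level before this adjustment is 5 ≥ 3, so +4): 5 + 4 = 9.
R2 applies (level before this adjustment is 9 < 14, so +1): 9 + 1 = 10.
R3 applies: 10 + 1 = 11.
R4 applies: 11 + 2 = 13.
R5 applies: 13 + 3 = 16.
R6 applies: 16 − 2 = 14.
Final offense level: 14.
Criminal history: 7 prior points → Category 2 (3-12).
Level 14 falls in the 12-14 band.
Grid: Level 12-14 × Category 2 = 1740-1950 days.

1740-1950 days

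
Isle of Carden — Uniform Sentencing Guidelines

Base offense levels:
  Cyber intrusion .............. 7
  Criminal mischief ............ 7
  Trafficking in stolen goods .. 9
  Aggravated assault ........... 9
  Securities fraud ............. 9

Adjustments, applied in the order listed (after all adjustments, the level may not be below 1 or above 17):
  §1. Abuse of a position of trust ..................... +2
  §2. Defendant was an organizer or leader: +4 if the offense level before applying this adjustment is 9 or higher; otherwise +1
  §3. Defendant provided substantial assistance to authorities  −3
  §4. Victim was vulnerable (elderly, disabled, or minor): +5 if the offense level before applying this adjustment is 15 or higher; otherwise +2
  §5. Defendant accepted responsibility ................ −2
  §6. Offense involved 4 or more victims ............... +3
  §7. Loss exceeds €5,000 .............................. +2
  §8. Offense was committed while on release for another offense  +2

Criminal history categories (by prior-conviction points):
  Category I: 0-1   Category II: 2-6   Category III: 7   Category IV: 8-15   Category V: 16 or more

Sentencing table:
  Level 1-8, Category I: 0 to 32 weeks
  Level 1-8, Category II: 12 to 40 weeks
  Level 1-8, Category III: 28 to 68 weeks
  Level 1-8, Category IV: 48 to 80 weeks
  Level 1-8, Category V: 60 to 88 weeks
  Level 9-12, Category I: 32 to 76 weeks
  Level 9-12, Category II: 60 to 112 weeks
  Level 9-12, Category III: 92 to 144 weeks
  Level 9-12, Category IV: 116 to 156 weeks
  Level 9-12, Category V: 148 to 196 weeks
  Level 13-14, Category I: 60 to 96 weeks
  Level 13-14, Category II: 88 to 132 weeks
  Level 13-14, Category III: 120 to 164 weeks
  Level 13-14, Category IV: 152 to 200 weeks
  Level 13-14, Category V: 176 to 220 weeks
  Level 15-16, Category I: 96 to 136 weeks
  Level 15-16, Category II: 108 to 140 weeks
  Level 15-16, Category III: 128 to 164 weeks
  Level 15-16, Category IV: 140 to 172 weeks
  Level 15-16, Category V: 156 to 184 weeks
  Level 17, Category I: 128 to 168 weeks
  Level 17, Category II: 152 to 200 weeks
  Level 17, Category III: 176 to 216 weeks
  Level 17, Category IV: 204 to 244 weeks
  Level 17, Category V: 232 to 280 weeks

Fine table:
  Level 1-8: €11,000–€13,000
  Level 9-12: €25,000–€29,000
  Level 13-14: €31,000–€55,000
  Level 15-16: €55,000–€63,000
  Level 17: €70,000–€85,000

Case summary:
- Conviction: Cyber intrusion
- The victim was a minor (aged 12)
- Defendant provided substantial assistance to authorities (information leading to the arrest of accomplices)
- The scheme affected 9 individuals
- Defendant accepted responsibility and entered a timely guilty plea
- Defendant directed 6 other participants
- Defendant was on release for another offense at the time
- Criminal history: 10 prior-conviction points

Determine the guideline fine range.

€25,000–€29,000

Base offense level for cyber intrusion: 7.
§2 applies (level before this adjustment is 7 < 9, so +1): 7 + 1 = 8.
§3 applies: 8 − 3 = 5.
§4 applies (level before this adjustment is 5 < 15, so +2): 5 + 2 = 7.
§5 applies: 7 − 2 = 5.
§6 applies: 5 + 3 = 8.
§7 does not apply.
§8 applies: 8 + 2 = 10.
Final offense level: 10.
Level 10 falls in the 9-12 band.
Fine table: Level 9-12 → €25,000–€29,000.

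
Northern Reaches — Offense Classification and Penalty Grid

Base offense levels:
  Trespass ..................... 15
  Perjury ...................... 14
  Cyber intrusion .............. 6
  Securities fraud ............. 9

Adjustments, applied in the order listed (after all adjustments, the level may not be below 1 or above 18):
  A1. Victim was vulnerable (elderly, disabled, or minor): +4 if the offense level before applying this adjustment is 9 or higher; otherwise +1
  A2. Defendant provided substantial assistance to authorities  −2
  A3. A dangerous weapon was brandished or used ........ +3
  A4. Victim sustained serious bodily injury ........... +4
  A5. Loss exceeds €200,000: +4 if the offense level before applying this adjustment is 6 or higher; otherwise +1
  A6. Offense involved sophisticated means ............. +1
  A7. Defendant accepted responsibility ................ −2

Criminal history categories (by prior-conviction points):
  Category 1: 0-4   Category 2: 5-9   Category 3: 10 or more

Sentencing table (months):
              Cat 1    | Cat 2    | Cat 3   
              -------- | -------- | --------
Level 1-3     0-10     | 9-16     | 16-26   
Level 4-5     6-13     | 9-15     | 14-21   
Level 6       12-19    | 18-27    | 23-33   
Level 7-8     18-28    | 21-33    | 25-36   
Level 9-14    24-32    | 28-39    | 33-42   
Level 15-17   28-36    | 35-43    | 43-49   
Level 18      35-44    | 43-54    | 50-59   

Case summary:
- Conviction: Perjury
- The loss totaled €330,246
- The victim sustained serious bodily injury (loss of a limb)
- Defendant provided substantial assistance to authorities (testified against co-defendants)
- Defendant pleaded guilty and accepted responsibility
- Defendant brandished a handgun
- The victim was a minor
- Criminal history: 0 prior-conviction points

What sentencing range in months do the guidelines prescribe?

Base offense level for perjury: 14.
A1 applies (level before this adjustment is 14 ≥ 9, so +4): 14 + 4 = 18.
A2 applies: 18 − 2 = 16.
A3 applies: 16 + 3 = 19.
A4 applies: 19 + 4 = 23.
A5 applies (level before this adjustment is 23 ≥ 6, so +4): 23 + 4 = 27.
A7 applies: 27 − 2 = 25.
Level 25 exceeds the maximum of 18; capped at 18.
Final offense level: 18.
Criminal history: 0 prior points → Category 1 (0-4).
Level 18 falls in the 18 band.
Grid: Level 18 × Category 1 = 35-44 months.

35-44 months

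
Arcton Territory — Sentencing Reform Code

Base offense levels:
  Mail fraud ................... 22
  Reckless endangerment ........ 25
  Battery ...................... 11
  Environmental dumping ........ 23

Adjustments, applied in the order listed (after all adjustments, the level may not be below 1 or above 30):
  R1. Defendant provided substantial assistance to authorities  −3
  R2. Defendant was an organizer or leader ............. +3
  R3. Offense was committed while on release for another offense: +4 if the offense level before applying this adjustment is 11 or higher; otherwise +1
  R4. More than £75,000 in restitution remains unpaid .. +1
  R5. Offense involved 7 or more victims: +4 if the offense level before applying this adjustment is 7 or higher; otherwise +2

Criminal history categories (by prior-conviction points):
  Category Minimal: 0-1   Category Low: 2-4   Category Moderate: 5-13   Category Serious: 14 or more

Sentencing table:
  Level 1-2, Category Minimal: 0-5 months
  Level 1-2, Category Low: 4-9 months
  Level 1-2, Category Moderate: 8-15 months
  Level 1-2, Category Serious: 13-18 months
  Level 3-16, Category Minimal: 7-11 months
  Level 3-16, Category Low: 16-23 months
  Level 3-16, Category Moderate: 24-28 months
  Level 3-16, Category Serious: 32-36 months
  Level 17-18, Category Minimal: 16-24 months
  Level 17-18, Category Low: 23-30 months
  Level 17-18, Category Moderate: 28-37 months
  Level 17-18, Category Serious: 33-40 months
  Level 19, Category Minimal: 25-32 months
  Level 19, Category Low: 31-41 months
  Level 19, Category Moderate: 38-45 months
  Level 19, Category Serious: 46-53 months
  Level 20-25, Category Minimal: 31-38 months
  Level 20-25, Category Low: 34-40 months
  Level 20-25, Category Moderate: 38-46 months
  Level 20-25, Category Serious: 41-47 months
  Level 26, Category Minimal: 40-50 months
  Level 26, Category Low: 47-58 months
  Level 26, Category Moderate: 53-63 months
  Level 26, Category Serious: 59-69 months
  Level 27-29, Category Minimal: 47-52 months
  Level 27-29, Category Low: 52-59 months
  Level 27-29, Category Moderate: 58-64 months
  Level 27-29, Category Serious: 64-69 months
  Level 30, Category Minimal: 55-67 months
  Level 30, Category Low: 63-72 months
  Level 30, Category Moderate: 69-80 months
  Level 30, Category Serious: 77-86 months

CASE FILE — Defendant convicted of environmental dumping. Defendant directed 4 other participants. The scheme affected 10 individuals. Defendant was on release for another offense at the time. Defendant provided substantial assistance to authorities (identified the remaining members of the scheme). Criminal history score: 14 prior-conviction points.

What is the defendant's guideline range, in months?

77-86 months

Base offense level for environmental dumping: 23.
R1 applies: 23 − 3 = 20.
R2 applies: 20 + 3 = 23.
R3 applies (level before this adjustment is 23 ≥ 11, so +4): 23 + 4 = 27.
R5 applies (level before this adjustment is 27 ≥ 7, so +4): 27 + 4 = 31.
Level 31 exceeds the maximum of 30; capped at 30.
Final offense level: 30.
Criminal history: 14 prior points → Category Serious (14+).
Level 30 falls in the 30 band.
Grid: Level 30 × Category Serious = 77-86 months.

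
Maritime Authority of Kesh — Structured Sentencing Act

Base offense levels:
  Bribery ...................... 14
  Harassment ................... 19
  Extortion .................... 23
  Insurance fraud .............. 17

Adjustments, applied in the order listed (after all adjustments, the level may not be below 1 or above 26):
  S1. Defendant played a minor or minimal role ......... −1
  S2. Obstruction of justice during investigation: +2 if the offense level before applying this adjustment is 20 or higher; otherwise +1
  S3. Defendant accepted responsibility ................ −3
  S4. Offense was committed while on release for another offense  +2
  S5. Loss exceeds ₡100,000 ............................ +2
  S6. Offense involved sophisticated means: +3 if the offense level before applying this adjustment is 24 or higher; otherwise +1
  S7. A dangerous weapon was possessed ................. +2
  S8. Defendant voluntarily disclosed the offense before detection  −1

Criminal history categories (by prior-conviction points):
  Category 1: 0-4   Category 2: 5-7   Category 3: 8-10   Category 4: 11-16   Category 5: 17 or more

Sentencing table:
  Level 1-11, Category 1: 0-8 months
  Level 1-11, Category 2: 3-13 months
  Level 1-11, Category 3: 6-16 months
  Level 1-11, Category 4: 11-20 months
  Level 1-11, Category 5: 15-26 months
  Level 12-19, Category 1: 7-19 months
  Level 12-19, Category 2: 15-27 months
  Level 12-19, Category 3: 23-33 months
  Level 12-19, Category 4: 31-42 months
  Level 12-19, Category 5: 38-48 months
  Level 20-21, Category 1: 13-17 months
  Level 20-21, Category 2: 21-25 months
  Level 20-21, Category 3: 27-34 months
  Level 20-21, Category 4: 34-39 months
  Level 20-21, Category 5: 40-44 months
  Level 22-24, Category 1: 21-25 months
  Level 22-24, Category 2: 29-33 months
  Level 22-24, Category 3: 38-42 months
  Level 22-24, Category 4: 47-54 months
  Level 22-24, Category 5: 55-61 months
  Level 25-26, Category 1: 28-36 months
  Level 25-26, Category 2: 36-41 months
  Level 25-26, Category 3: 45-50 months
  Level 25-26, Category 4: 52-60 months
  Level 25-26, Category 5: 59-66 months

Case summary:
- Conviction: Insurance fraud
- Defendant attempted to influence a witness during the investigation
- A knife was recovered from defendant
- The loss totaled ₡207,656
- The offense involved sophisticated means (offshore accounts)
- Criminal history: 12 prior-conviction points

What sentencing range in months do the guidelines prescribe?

47-54 months

Base offense level for insurance fraud: 17.
S2 applies (level before this adjustment is 17 < 20, so +1): 17 + 1 = 18.
S4 does not apply.
S5 applies: 18 + 2 = 20.
S6 applies (level before this adjustment is 20 < 24, so +1): 20 + 1 = 21.
S7 applies: 21 + 2 = 23.
S8 does not apply.
Final offense level: 23.
Criminal history: 12 prior points → Category 4 (11-16).
Level 23 falls in the 22-24 band.
Grid: Level 22-24 × Category 4 = 47-54 months.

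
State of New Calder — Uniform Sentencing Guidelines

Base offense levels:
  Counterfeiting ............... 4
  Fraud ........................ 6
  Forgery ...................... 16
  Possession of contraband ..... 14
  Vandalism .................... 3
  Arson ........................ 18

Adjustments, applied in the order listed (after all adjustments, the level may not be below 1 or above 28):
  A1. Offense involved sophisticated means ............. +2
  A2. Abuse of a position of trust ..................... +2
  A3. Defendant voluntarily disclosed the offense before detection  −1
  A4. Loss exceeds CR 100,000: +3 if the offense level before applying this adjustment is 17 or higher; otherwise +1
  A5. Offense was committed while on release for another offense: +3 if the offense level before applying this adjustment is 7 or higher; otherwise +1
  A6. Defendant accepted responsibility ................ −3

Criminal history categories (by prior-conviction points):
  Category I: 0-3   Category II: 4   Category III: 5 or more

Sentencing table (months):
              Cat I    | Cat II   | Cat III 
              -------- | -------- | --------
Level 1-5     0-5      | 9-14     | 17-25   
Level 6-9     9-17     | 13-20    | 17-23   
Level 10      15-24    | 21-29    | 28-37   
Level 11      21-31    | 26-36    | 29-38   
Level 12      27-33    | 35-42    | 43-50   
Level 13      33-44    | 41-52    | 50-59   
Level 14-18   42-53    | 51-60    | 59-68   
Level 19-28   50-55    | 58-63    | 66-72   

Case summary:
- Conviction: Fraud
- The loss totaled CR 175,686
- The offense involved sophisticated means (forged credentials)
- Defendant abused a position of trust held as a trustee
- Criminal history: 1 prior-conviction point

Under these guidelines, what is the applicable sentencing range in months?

21-31 months

Base offense level for fraud: 6.
A1 applies: 6 + 2 = 8.
A2 applies: 8 + 2 = 10.
A3 does not apply.
A4 applies (level before this adjustment is 10 < 17, so +1): 10 + 1 = 11.
A6 does not apply.
Final offense level: 11.
Criminal history: 1 prior point → Category I (0-3).
Level 11 falls in the 11 band.
Grid: Level 11 × Category I = 21-31 months.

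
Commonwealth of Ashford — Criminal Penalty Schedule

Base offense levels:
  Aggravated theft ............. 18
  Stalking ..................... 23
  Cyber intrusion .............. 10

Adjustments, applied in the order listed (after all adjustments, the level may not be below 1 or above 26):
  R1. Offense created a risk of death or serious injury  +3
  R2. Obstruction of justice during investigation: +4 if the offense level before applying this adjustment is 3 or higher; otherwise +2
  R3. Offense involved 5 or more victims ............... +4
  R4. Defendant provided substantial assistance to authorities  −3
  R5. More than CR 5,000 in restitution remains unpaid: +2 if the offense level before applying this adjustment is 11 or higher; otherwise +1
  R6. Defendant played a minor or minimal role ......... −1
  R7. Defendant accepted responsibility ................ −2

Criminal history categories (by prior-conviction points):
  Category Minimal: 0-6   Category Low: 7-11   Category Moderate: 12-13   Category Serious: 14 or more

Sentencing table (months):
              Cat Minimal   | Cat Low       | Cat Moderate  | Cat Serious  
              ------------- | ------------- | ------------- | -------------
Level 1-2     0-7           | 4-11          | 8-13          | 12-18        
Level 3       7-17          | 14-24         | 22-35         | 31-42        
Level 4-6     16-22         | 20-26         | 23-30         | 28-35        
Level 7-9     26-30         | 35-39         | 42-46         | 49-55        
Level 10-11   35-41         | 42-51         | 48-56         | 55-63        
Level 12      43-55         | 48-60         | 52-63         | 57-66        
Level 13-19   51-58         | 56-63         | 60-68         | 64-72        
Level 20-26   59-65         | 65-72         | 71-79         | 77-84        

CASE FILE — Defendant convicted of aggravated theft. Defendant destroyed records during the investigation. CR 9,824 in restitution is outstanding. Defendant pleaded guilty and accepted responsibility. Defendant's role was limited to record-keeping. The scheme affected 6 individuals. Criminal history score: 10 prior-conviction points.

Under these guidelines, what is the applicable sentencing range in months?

65-72 months

Base offense level for aggravated theft: 18.
R2 applies (level before this adjustment is 18 ≥ 3, so +4): 18 + 4 = 22.
R3 applies: 22 + 4 = 26.
R4 does not apply.
R5 applies (level before this adjustment is 26 ≥ 11, so +2): 26 + 2 = 28.
R6 applies: 28 − 1 = 27.
R7 applies: 27 − 2 = 25.
Final offense level: 25.
Criminal history: 10 prior points → Category Low (7-11).
Level 25 falls in the 20-26 band.
Grid: Level 20-26 × Category Low = 65-72 months.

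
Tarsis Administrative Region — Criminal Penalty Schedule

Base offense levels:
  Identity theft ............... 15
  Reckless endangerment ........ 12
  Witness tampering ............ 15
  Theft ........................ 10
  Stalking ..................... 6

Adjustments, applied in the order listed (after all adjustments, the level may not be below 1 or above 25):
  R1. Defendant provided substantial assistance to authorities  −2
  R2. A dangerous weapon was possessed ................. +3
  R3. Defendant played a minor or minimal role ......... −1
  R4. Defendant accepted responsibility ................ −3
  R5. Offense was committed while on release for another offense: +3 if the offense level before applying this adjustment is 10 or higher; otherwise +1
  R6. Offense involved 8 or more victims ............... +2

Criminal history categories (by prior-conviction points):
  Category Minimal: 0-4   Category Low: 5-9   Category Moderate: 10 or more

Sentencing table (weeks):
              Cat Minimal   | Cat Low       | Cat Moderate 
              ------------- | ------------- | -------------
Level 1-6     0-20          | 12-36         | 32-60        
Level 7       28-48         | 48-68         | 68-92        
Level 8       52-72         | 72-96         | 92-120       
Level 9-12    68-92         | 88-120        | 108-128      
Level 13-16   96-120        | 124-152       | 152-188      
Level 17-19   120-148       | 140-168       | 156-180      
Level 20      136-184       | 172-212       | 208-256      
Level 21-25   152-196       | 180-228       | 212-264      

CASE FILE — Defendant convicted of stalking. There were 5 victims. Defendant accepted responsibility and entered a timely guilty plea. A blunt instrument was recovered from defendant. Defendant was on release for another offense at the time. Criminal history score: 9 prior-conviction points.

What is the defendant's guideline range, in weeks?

Base offense level for stalking: 6.
R1 does not apply.
R2 applies: 6 + 3 = 9.
R3 does not apply.
R4 applies: 9 − 3 = 6.
R5 applies (level before this adjustment is 6 < 10, so +1): 6 + 1 = 7.
Final offense level: 7.
Criminal history: 9 prior points → Category Low (5-9).
Level 7 falls in the 7 band.
Grid: Level 7 × Category Low = 48-68 weeks.

48-68 weeks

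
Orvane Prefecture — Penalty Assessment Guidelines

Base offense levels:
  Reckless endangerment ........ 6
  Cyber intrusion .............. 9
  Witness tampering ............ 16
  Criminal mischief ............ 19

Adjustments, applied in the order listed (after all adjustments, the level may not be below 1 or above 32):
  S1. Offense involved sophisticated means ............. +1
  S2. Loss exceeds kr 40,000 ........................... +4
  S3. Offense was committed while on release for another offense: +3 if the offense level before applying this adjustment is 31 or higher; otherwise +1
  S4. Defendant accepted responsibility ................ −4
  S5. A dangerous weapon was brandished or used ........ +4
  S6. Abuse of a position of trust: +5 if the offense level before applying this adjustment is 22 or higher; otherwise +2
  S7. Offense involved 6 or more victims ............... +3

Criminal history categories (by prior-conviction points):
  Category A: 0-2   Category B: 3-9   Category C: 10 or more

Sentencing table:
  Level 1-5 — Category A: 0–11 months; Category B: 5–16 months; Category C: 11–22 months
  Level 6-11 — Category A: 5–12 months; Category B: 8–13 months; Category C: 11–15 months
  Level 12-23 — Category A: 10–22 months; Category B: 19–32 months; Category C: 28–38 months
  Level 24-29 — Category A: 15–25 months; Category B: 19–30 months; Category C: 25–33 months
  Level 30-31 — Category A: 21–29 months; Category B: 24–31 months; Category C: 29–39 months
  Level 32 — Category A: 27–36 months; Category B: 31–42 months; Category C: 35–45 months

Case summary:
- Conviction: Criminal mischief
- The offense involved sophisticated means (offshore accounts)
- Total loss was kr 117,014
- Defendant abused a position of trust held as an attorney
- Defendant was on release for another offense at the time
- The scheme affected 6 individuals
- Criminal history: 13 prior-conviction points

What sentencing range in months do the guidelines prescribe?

Base offense level for criminal mischief: 19.
S1 applies: 19 + 1 = 20.
S2 applies: 20 + 4 = 24.
S3 applies (level before this adjustment is 24 < 31, so +1): 24 + 1 = 25.
S5 does not apply.
S6 applies (level before this adjustment is 25 ≥ 22, so +5): 25 + 5 = 30.
S7 applies: 30 + 3 = 33.
Level 33 exceeds the maximum of 32; capped at 32.
Final offense level: 32.
Criminal history: 13 prior points → Category C (10+).
Level 32 falls in the 32 band.
Grid: Level 32 × Category C = 35-45 months.

35-45 months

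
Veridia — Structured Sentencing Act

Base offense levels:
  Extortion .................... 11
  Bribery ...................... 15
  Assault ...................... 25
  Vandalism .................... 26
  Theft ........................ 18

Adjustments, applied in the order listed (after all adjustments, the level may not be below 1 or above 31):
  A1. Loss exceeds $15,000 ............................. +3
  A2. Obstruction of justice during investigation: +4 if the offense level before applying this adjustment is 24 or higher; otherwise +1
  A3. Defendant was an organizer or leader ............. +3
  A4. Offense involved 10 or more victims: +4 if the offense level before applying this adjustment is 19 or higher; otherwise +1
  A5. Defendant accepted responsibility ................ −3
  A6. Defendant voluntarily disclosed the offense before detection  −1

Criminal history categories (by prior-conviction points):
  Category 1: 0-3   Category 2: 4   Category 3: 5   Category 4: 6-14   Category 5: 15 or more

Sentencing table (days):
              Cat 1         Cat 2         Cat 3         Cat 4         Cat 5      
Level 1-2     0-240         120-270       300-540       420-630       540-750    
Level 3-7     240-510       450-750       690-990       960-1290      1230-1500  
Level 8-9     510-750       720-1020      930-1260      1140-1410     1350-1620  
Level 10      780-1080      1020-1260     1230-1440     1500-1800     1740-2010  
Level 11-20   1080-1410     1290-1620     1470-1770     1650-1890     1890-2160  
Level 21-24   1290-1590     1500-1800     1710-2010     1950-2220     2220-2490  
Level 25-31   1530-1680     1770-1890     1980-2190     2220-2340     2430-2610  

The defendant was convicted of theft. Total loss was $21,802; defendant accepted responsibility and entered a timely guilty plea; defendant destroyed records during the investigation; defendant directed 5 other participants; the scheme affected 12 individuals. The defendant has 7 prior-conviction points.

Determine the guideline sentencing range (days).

2220-2340 days

Base offense level for theft: 18.
A1 applies: 18 + 3 = 21.
A2 applies (level before this adjustment is 21 < 24, so +1): 21 + 1 = 22.
A3 applies: 22 + 3 = 25.
A4 applies (level before this adjustment is 25 ≥ 19, so +4): 25 + 4 = 29.
A5 applies: 29 − 3 = 26.
Final offense level: 26.
Criminal history: 7 prior points → Category 4 (6-14).
Level 26 falls in the 25-31 band.
Grid: Level 25-31 × Category 4 = 2220-2340 days.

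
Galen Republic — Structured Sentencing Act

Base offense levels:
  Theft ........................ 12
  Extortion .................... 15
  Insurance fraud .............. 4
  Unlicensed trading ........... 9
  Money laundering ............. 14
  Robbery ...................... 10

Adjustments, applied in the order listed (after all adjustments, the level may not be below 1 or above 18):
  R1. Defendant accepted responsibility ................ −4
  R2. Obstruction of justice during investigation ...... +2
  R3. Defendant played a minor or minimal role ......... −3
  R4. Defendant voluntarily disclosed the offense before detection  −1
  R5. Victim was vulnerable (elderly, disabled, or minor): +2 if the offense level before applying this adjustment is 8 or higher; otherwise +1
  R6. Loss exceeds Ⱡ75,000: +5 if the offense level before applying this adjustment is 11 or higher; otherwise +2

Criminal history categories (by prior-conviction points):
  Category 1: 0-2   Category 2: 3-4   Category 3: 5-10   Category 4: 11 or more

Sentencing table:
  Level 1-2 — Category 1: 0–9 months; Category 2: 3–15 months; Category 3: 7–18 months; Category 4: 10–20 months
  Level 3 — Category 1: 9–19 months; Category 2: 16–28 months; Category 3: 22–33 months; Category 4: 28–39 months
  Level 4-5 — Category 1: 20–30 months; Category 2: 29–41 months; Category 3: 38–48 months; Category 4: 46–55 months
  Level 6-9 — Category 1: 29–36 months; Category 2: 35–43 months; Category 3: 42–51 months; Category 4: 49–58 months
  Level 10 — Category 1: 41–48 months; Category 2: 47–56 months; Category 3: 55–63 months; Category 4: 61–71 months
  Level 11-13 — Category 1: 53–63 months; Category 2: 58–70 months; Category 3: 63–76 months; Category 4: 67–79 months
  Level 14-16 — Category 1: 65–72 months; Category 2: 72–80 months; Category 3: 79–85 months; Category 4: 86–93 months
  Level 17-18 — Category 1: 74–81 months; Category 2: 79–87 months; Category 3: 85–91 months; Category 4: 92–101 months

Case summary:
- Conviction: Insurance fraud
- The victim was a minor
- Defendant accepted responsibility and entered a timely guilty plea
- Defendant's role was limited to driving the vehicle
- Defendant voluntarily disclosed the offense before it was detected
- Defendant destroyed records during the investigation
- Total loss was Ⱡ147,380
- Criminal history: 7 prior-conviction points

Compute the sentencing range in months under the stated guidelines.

Base offense level for insurance fraud: 4.
R1 applies: 4 − 4 = 0.
R2 applies: 0 + 2 = 2.
R3 applies: 2 − 3 = -1.
R4 applies: -1 − 1 = -2.
R5 applies (level before this adjustment is -2 < 8, so +1): -2 + 1 = -1.
R6 applies (level before this adjustment is -1 < 11, so +2): -1 + 2 = 1.
Final offense level: 1.
Criminal history: 7 prior points → Category 3 (5-10).
Level 1 falls in the 1-2 band.
Grid: Level 1-2 × Category 3 = 7-18 months.

7-18 months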